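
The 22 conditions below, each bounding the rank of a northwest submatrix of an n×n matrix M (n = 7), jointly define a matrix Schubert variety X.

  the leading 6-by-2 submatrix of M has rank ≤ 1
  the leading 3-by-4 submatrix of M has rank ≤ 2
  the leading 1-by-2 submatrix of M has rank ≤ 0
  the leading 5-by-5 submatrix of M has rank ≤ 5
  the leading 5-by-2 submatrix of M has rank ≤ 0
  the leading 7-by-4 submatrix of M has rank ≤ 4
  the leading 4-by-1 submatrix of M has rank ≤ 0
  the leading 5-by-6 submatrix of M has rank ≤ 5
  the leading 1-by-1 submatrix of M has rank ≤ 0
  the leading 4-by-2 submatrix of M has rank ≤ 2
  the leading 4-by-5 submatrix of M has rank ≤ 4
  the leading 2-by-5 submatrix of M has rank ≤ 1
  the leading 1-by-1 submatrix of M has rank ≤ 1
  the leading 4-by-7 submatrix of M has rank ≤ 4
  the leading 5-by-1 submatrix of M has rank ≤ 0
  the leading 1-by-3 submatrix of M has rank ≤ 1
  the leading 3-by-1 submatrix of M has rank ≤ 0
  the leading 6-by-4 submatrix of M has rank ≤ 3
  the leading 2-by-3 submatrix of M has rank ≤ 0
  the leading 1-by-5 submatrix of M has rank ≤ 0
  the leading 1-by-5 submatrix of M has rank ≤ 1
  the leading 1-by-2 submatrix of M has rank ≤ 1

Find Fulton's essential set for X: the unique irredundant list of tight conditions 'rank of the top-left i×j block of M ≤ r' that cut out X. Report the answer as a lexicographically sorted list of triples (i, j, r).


Reconstructing r_w from the 22 given conditions:

  0 | 0 | 0 | 0 | 0 | 1 | 1
  0 | 0 | 0 | 1 | 1 | 2 | 2
  0 | 0 | 1 | 2 | 2 | 3 | 3
  0 | 0 | 1 | 2 | 3 | 4 | 4
  0 | 0 | 1 | 2 | 3 | 4 | 5
  1 | 1 | 2 | 3 | 4 | 5 | 6
  1 | 2 | 3 | 4 | 5 | 6 | 7

second differences of R give the permutation w = (6, 4, 3, 5, 7, 1, 2).

Fulton essential set (3 of the 14 Rothe cells):

[(1, 5, 0), (2, 3, 0), (5, 2, 0)]


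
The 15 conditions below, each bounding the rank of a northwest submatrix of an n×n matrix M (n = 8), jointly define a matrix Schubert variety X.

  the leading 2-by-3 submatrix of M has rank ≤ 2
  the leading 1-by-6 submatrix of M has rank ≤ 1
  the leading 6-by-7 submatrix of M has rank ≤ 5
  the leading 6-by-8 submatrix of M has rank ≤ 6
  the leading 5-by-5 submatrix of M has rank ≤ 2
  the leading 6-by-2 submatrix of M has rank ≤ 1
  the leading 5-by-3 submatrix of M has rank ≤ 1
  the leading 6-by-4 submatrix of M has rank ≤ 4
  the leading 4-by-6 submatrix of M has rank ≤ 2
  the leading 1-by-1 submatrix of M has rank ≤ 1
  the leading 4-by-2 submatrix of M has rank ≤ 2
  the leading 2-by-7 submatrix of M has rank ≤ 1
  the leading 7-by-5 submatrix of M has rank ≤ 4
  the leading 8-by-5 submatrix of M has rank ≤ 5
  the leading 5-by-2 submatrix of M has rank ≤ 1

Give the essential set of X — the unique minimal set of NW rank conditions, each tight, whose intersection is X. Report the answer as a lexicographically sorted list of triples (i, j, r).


Computing R[i][j] = min implied NW-rank bound (n=8, 15 conditions):

  R[1]: 1 1 1 1 1 1 1 1
  R[2]: 1 1 1 1 1 1 1 2
  R[3]: 1 1 1 2 2 2 2 3
  R[4]: 1 1 1 2 2 2 3 4
  R[5]: 1 1 1 2 2 3 4 5
  R[6]: 1 1 2 3 3 4 5 6
  R[7]: 1 2 3 4 4 5 6 7
  R[8]: 1 2 3 4 5 6 7 8

reading off 1-entries of Δ²R: w = (1, 8, 4, 7, 6, 3, 2, 5).

|D(w)|=16, |Ess(w)|=5:

[(2, 7, 1), (4, 6, 2), (5, 3, 1), (5, 5, 2), (6, 2, 1)]


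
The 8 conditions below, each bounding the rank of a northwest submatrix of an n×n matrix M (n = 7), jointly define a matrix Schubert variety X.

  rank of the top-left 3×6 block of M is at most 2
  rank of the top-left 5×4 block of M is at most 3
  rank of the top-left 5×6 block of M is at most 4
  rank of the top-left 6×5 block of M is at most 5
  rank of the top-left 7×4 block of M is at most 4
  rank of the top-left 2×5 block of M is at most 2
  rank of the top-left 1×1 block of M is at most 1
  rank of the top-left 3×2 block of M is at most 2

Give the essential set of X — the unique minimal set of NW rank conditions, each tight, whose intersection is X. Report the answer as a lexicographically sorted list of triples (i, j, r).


The tightest implied rank at each (i,j), from the 8 conditions:

  R[1]: 1  1  1  1  1  1  1
  R[2]: 1  2  2  2  2  2  2
  R[3]: 1  2  2  2  2  2  3
  R[4]: 1  2  3  3  3  3  4
  R[5]: 1  2  3  3  4  4  5
  R[6]: 1  2  3  4  5  5  6
  R[7]: 1  2  3  4  5  6  7

the unique w with this rank table is (1, 2, 7, 3, 5, 4, 6).

|D(w)|=5, |Ess(w)|=2:

[(3, 6, 2), (5, 4, 3)]


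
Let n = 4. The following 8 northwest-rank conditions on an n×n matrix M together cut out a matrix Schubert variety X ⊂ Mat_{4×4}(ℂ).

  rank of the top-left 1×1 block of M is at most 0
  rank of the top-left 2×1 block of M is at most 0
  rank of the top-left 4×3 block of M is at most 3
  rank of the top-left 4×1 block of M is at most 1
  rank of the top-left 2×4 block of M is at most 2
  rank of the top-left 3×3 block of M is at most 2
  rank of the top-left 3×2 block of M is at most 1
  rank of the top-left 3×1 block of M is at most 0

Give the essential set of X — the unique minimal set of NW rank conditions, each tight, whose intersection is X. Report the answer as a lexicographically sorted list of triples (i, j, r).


Rank table r_w(4×4) implied by the 8 constraints:

  R[1]: 0  1  1  1
  R[2]: 0  1  2  2
  R[3]: 0  1  2  3
  R[4]: 1  2  3  4

hence w(1..4) = (2, 3, 4, 1).

Fulton essential set (1 of the 3 Rothe cells):

[(3, 1, 0)]


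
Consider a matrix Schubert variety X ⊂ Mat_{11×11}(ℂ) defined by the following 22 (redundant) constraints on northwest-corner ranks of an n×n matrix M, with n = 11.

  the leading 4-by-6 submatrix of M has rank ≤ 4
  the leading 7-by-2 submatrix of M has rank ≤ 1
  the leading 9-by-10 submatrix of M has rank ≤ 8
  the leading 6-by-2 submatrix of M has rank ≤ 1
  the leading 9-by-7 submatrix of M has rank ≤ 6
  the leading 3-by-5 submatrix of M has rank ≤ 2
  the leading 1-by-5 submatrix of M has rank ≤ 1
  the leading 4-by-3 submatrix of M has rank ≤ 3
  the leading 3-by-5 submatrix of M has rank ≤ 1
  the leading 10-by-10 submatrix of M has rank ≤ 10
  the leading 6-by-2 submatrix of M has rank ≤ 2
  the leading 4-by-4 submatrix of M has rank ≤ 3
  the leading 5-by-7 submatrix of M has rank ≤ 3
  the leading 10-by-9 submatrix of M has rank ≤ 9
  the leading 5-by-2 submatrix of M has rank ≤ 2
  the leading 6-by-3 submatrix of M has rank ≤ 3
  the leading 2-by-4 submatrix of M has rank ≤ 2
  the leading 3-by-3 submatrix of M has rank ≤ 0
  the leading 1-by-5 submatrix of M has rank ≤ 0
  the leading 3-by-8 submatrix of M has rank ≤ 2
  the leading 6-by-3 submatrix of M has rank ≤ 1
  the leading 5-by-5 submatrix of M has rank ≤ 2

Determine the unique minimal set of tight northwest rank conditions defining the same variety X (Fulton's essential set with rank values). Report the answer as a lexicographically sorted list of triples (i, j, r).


Propagating the 22 rank bounds to every northwest block:

  R[1]: 0 0 0 0 0 1 1 1 1 1 1
  R[2]: 0 0 0 1 1 2 2 2 2 2 2
  R[3]: 0 0 0 1 1 2 2 2 3 3 3
  R[4]: 1 1 1 2 2 3 3 3 4 4 4
  R[5]: 1 1 1 2 2 3 3 4 5 5 5
  R[6]: 1 1 1 2 3 4 4 5 6 6 6
  R[7]: 1 1 2 3 4 5 5 6 7 7 7
  R[8]: 1 2 3 4 5 6 6 7 8 8 8
  R[9]: 1 2 3 4 5 6 6 7 8 8 9
  R[10]: 1 2 3 4 5 6 7 8 9 9 10
  R[11]: 1 2 3 4 5 6 7 8 9 10 11

so w = (6, 4, 9, 1, 8, 5, 3, 2, 11, 7, 10).

D(w) has 23 cells with 10 SE-corners; essential set:

[(1, 5, 0), (3, 3, 0), (3, 5, 1), (3, 8, 2), (5, 5, 2), (5, 7, 3), (6, 3, 1), (7, 2, 1), (9, 7, 6), (9, 10, 8)]


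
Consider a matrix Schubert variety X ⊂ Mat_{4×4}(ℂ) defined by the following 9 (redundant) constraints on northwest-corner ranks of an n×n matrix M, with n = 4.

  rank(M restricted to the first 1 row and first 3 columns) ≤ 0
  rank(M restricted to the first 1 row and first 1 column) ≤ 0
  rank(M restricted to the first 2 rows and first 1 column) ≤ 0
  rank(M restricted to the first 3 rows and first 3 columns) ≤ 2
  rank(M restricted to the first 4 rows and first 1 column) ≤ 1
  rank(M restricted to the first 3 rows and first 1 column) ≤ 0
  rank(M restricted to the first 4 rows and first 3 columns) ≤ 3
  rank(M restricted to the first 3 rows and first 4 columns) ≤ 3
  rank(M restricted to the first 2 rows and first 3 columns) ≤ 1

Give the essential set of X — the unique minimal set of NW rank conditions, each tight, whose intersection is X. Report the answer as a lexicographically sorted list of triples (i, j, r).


The tightest implied rank at each (i,j), from the 9 conditions:

  i=1: 0  0  0  1
  i=2: 0  1  1  2
  i=3: 0  1  2  3
  i=4: 1  2  3  4

giving w = (4, 2, 3, 1) via Δ²R.

|D(w)|=5, |Ess(w)|=2:

[(1, 3, 0), (3, 1, 0)]


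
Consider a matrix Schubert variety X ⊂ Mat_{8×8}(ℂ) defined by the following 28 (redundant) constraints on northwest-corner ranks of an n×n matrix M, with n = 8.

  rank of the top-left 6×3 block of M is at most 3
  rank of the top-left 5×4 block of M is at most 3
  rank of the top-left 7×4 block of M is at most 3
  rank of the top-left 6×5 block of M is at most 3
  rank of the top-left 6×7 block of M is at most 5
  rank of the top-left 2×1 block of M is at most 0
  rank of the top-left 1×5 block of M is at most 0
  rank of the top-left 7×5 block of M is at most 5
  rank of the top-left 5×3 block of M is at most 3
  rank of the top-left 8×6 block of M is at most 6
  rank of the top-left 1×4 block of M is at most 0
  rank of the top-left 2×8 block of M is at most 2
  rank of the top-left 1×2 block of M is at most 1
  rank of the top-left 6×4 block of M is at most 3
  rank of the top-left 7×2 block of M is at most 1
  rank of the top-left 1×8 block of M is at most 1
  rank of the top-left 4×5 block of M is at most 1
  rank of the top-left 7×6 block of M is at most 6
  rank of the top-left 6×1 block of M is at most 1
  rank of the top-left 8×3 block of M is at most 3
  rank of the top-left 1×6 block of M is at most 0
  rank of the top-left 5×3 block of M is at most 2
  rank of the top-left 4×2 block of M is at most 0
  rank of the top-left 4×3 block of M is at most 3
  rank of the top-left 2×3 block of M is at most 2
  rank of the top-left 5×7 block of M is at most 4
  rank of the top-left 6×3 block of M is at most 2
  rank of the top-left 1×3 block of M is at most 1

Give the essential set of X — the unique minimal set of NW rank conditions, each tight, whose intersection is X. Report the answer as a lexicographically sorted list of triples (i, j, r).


Computing R[i][j] = min implied NW-rank bound (n=8, 28 conditions):

  R[1]: 0  0  0  0  0  0  1  1
  R[2]: 0  0  1  1  1  1  2  2
  R[3]: 0  0  1  1  1  2  3  3
  R[4]: 0  0  1  1  1  2  3  4
  R[5]: 1  1  2  2  2  3  4  5
  R[6]: 1  1  2  3  3  4  5  6
  R[7]: 1  1  2  3  4  5  6  7
  R[8]: 1  2  3  4  5  6  7  8

so w = (7, 3, 6, 8, 1, 4, 5, 2).

Fulton essential set (4 of the 18 Rothe cells):

[(1, 6, 0), (4, 2, 0), (4, 5, 1), (7, 2, 1)]


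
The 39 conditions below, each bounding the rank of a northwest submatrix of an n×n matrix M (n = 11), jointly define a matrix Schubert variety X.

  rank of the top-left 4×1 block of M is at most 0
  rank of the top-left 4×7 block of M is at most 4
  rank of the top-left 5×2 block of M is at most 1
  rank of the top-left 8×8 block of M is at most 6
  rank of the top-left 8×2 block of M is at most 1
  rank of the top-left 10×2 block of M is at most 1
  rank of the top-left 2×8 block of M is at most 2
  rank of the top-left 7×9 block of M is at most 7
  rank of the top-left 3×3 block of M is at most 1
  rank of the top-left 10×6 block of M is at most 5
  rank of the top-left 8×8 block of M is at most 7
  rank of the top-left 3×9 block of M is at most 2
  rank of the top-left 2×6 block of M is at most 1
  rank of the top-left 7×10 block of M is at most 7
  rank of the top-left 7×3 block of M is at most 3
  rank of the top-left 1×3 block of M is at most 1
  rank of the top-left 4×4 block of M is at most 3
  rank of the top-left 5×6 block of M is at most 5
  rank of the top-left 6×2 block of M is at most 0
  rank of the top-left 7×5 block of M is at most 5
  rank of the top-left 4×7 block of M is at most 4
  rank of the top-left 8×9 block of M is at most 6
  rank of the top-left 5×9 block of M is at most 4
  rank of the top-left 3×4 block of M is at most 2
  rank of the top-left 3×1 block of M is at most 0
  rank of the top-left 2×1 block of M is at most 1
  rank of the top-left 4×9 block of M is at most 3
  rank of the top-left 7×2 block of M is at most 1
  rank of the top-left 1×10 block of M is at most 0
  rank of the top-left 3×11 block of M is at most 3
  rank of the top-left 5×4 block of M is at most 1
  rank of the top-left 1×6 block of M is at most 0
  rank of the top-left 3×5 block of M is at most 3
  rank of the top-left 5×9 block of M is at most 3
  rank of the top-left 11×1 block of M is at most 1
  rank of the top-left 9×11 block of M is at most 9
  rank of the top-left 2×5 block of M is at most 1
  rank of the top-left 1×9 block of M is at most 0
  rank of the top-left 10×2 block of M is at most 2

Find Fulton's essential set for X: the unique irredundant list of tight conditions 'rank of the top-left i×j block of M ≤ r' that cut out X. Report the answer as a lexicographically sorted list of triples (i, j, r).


Reconstructing r_w from the 39 given conditions:

  i=1: 0 | 0 | 0 | 0 | 0 | 0 | 0 | 0 | 0 | 0 | 1
  i=2: 0 | 0 | 1 | 1 | 1 | 1 | 1 | 1 | 1 | 1 | 2
  i=3: 0 | 0 | 1 | 1 | 2 | 2 | 2 | 2 | 2 | 2 | 3
  i=4: 0 | 0 | 1 | 1 | 2 | 3 | 3 | 3 | 3 | 3 | 4
  i=5: 0 | 0 | 1 | 1 | 2 | 3 | 3 | 3 | 3 | 4 | 5
  i=6: 0 | 0 | 1 | 2 | 3 | 4 | 4 | 4 | 4 | 5 | 6
  i=7: 1 | 1 | 2 | 3 | 4 | 5 | 5 | 5 | 5 | 6 | 7
  i=8: 1 | 1 | 2 | 3 | 4 | 5 | 6 | 6 | 6 | 7 | 8
  i=9: 1 | 1 | 2 | 3 | 4 | 5 | 6 | 7 | 7 | 8 | 9
  i=10: 1 | 1 | 2 | 3 | 4 | 5 | 6 | 7 | 8 | 9 | 10
  i=11: 1 | 2 | 3 | 4 | 5 | 6 | 7 | 8 | 9 | 10 | 11

giving w = (11, 3, 5, 6, 10, 4, 1, 7, 8, 9, 2) via Δ²R.

|D(w)|=29, |Ess(w)|=5:

[(1, 10, 0), (5, 4, 1), (5, 9, 3), (6, 2, 0), (10, 2, 1)]


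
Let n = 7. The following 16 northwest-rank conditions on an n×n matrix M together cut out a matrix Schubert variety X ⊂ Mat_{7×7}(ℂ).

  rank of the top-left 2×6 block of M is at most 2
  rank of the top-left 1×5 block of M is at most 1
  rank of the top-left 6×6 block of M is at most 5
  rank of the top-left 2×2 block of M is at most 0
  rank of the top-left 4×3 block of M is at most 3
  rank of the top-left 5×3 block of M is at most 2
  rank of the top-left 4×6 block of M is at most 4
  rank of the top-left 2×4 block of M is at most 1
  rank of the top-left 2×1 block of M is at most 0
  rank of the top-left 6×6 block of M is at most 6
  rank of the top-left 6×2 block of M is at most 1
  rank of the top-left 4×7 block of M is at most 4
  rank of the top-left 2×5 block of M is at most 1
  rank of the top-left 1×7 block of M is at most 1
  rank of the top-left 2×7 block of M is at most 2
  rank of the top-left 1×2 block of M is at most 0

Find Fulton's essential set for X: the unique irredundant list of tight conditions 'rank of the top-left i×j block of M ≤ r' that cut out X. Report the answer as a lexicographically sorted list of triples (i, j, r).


Computing R[i][j] = min implied NW-rank bound (n=7, 16 conditions):

  0 0 1 1 1 1 1
  0 0 1 1 1 2 2
  1 1 2 2 2 3 3
  1 1 2 3 3 4 4
  1 1 2 3 4 5 5
  1 1 2 3 4 5 6
  1 2 3 4 5 6 7

so w = (3, 6, 1, 4, 5, 7, 2).

Fulton essential set (3 of the 9 Rothe cells):

[(2, 2, 0), (2, 5, 1), (6, 2, 1)]


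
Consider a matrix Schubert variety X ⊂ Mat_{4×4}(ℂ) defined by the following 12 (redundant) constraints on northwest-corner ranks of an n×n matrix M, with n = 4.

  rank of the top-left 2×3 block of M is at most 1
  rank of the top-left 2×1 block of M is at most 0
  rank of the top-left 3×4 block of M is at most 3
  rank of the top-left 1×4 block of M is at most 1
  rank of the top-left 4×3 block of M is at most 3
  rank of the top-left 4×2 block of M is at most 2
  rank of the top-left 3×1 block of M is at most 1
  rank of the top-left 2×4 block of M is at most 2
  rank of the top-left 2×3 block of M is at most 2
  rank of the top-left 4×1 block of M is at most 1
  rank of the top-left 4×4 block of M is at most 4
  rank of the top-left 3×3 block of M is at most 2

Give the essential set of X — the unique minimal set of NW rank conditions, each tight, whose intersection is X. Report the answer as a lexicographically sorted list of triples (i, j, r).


Computing R[i][j] = min implied NW-rank bound (n=4, 12 conditions):

  i=1: 0, 1, 1, 1
  i=2: 0, 1, 1, 2
  i=3: 1, 2, 2, 3
  i=4: 1, 2, 3, 4

giving w = (2, 4, 1, 3) via Δ²R.

D(w) has 3 cells with 2 SE-corners; essential set:

[(2, 1, 0), (2, 3, 1)]


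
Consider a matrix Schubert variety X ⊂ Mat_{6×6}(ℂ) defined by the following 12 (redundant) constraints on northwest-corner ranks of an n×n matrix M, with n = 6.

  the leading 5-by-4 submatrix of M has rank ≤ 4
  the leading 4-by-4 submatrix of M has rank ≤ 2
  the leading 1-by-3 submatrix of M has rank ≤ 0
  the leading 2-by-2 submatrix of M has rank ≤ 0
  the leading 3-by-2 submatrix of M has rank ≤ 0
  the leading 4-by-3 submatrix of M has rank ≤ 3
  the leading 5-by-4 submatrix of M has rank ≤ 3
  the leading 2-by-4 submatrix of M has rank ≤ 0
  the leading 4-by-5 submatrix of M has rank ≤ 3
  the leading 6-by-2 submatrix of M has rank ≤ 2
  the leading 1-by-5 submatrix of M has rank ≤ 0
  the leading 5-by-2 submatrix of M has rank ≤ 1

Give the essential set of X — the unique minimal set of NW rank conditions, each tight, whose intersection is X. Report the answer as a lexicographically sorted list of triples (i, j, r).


Computing R[i][j] = min implied NW-rank bound (n=6, 12 conditions):

  R[1]: 0, 0, 0, 0, 0, 1
  R[2]: 0, 0, 0, 0, 1, 2
  R[3]: 0, 0, 1, 1, 2, 3
  R[4]: 1, 1, 2, 2, 3, 4
  R[5]: 1, 1, 2, 3, 4, 5
  R[6]: 1, 2, 3, 4, 5, 6

so w = (6, 5, 3, 1, 4, 2).

Rothe diagram D(w) (12 cells), 4 SE-corners (essential conditions):

[(1, 5, 0), (2, 4, 0), (3, 2, 0), (5, 2, 1)]


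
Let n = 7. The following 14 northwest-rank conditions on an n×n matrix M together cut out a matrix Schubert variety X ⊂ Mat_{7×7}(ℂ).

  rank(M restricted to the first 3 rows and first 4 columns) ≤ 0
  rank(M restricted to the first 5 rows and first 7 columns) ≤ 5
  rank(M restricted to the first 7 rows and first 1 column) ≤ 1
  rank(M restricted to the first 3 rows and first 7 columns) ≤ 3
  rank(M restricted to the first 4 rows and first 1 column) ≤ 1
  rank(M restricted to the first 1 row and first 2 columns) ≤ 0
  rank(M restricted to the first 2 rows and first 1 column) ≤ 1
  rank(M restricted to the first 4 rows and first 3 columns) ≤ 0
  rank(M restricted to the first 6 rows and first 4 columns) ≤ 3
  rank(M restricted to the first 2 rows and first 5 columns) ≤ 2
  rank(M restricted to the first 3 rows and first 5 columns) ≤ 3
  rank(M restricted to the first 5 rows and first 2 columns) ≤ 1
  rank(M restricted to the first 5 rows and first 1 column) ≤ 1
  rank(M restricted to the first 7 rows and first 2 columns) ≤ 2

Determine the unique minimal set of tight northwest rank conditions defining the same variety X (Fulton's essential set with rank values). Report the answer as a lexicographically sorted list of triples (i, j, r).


Recovering R(i,j) via the rank-extension bound from the 14 conditions:

  0, 0, 0, 0, 1, 1, 1
  0, 0, 0, 0, 1, 2, 2
  0, 0, 0, 0, 1, 2, 3
  0, 0, 0, 1, 2, 3, 4
  1, 1, 1, 2, 3, 4, 5
  1, 2, 2, 3, 4, 5, 6
  1, 2, 3, 4, 5, 6, 7

second differences of R give the permutation w = (5, 6, 7, 4, 1, 2, 3).

|D(w)|=15, |Ess(w)|=2:

[(3, 4, 0), (4, 3, 0)]


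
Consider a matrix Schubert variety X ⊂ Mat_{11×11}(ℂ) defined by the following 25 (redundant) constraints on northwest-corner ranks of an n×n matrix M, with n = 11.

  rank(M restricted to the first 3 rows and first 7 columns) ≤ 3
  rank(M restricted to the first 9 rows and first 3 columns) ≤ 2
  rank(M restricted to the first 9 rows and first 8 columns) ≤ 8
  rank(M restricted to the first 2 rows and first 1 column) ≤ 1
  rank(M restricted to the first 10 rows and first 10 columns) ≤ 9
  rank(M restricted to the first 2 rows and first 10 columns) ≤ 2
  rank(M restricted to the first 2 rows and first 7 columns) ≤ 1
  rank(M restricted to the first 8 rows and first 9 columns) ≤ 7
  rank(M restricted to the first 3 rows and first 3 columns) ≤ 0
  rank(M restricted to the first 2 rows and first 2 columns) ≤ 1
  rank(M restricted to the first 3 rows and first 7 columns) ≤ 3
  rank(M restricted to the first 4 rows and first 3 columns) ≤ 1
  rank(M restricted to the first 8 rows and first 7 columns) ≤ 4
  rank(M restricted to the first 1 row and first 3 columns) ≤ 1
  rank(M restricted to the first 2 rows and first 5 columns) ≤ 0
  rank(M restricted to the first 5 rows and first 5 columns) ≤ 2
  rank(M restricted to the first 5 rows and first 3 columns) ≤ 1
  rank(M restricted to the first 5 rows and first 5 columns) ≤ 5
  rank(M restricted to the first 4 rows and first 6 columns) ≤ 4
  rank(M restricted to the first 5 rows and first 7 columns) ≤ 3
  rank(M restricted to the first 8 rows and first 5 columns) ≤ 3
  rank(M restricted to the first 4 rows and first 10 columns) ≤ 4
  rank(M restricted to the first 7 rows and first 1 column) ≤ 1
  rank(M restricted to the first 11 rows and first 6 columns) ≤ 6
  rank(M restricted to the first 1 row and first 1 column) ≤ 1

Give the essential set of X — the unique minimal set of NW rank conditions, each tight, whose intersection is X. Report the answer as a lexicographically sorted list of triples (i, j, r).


Computing R[i][j] = min implied NW-rank bound (n=11, 25 conditions):

  R[1]: 0  0  0  0  0  1  1  1  1  1  1
  R[2]: 0  0  0  0  0  1  1  2  2  2  2
  R[3]: 0  0  0  1  1  2  2  3  3  3  3
  R[4]: 1  1  1  2  2  3  3  4  4  4  4
  R[5]: 1  1  1  2  2  3  3  4  5  5  5
  R[6]: 1  2  2  3  3  4  4  5  6  6  6
  R[7]: 1  2  2  3  3  4  4  5  6  7  7
  R[8]: 1  2  2  3  3  4  4  5  6  7  8
  R[9]: 1  2  2  3  4  5  5  6  7  8  9
  R[10]: 1  2  3  4  5  6  6  7  8  9  10
  R[11]: 1  2  3  4  5  6  7  8  9  10  11

hence w(1..11) = (6, 8, 4, 1, 9, 2, 10, 11, 5, 3, 7).

9 SE-corners of the 25-cell Rothe diagram give Ess(w):

[(2, 5, 0), (2, 7, 1), (3, 3, 0), (5, 3, 1), (5, 5, 2), (5, 7, 3), (8, 5, 3), (8, 7, 4), (9, 3, 2)]


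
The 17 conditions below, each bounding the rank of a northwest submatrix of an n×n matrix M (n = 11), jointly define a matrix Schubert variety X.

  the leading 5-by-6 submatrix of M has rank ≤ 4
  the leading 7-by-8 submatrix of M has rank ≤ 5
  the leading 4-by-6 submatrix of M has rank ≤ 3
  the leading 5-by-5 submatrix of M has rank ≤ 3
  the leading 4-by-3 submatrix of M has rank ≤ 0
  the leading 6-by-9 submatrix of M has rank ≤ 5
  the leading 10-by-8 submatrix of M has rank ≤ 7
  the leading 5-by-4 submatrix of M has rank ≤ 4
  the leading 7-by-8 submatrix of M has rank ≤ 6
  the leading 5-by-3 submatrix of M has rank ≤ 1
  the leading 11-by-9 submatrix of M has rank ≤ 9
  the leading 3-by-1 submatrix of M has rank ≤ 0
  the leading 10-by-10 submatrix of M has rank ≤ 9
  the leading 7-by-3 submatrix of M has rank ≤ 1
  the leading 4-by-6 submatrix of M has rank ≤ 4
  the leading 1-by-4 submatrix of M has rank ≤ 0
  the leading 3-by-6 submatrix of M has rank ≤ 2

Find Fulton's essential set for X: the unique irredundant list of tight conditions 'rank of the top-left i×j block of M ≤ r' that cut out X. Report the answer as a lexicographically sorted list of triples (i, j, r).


Recovering R(i,j) via the rank-extension bound from the 17 conditions:

  0  0  0  0  1  1  1  1  1  1  1
  0  0  0  1  2  2  2  2  2  2  2
  0  0  0  1  2  2  3  3  3  3  3
  0  0  0  1  2  3  4  4  4  4  4
  1  1  1  2  3  4  5  5  5  5  5
  1  1  1  2  3  4  5  5  5  6  6
  1  1  1  2  3  4  5  5  6  7  7
  1  2  2  3  4  5  6  6  7  8  8
  1  2  3  4  5  6  7  7  8  9  9
  1  2  3  4  5  6  7  7  8  9  10
  1  2  3  4  5  6  7  8  9  10  11

the unique w with this rank table is (5, 4, 7, 6, 1, 10, 9, 2, 3, 11, 8).

|D(w)|=22, |Ess(w)|=7:

[(1, 4, 0), (3, 6, 2), (4, 3, 0), (6, 9, 5), (7, 3, 1), (7, 8, 5), (10, 8, 7)]


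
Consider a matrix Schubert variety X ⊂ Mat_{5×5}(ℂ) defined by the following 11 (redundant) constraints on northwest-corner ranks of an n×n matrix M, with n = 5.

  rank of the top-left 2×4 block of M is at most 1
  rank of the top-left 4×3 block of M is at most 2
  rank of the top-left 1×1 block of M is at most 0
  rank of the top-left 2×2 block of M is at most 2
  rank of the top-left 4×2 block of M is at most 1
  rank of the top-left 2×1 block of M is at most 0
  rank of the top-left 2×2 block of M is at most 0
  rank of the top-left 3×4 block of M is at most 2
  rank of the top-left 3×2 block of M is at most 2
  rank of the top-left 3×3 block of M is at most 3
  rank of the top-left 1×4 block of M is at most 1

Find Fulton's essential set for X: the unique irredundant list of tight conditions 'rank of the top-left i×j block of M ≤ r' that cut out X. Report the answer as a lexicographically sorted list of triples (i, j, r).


Recovering R(i,j) via the rank-extension bound from the 11 conditions:

  0 | 0 | 1 | 1 | 1
  0 | 0 | 1 | 1 | 2
  1 | 1 | 2 | 2 | 3
  1 | 1 | 2 | 3 | 4
  1 | 2 | 3 | 4 | 5

hence w(1..5) = (3, 5, 1, 4, 2).

Rothe diagram D(w) (6 cells), 3 SE-corners (essential conditions):

[(2, 2, 0), (2, 4, 1), (4, 2, 1)]


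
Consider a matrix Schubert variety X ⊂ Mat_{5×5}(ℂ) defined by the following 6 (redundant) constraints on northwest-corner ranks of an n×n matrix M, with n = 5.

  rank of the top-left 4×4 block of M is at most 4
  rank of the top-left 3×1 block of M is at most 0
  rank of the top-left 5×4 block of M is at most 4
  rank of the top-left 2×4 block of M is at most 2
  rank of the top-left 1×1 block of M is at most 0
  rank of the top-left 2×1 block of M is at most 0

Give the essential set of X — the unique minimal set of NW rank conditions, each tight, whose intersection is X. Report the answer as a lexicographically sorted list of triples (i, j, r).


The tightest implied rank at each (i,j), from the 6 conditions:

  R[1]: 0 1 1 1 1
  R[2]: 0 1 2 2 2
  R[3]: 0 1 2 3 3
  R[4]: 1 2 3 4 4
  R[5]: 1 2 3 4 5

reading off 1-entries of Δ²R: w = (2, 3, 4, 1, 5).

Rothe diagram D(w) (3 cells), 1 SE-corner (essential condition):

[(3, 1, 0)]


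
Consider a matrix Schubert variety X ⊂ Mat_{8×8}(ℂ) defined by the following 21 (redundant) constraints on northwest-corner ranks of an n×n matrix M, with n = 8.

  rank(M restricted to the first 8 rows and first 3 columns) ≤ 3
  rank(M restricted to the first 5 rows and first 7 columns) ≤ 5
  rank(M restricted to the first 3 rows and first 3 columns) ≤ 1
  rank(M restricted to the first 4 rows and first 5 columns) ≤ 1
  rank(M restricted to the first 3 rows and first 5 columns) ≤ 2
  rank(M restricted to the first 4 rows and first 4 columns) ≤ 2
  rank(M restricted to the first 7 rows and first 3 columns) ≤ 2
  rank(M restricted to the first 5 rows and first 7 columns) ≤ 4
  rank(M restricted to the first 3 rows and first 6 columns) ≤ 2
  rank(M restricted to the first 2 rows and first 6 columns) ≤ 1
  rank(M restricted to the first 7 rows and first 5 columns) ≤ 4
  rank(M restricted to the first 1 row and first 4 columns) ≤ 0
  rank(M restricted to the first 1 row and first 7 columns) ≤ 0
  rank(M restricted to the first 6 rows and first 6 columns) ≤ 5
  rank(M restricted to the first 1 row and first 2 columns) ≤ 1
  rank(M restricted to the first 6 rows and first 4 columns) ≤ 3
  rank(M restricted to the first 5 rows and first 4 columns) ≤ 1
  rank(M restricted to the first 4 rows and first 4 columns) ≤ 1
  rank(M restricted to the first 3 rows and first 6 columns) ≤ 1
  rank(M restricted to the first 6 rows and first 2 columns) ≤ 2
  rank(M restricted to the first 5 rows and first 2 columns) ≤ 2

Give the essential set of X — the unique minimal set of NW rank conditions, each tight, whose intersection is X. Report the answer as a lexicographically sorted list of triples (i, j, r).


Reconstructing r_w from the 21 given conditions:

  0  0  0  0  0  0  0  1
  1  1  1  1  1  1  1  2
  1  1  1  1  1  1  2  3
  1  1  1  1  1  2  3  4
  1  1  1  1  2  3  4  5
  1  2  2  2  3  4  5  6
  1  2  2  3  4  5  6  7
  1  2  3  4  5  6  7  8

reading off 1-entries of Δ²R: w = (8, 1, 7, 6, 5, 2, 4, 3).

D(w) has 20 cells with 5 SE-corners; essential set:

[(1, 7, 0), (3, 6, 1), (4, 5, 1), (5, 4, 1), (7, 3, 2)]


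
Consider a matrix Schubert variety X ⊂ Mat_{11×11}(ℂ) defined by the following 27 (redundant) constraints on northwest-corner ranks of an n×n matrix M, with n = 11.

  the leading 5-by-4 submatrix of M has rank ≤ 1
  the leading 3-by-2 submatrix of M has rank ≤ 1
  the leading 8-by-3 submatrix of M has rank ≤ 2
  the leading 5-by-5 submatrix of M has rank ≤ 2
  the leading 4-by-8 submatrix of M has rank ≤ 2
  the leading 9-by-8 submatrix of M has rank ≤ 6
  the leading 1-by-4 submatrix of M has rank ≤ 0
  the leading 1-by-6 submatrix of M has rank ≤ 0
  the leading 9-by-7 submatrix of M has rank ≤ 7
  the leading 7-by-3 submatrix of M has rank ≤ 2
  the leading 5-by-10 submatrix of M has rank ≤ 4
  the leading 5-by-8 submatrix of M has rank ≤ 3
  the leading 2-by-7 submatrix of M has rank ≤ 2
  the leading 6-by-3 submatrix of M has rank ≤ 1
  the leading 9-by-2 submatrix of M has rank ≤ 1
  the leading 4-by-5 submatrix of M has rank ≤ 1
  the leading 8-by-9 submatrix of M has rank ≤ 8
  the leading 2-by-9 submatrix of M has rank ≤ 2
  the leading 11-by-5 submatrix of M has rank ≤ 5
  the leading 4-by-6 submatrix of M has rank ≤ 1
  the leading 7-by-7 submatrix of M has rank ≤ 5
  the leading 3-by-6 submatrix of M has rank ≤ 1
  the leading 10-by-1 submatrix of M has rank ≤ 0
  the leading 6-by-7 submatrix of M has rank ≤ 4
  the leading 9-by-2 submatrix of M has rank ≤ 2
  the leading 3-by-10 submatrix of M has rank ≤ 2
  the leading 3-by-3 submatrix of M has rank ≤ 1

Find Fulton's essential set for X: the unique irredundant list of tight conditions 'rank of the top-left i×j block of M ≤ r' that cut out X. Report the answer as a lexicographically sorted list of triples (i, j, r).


Propagating the 27 rank bounds to every northwest block:

  R[1]: 0 0 0 0 0 0 1 1 1 1 1
  R[2]: 0 1 1 1 1 1 2 2 2 2 2
  R[3]: 0 1 1 1 1 1 2 2 2 2 3
  R[4]: 0 1 1 1 1 1 2 2 3 3 4
  R[5]: 0 1 1 1 2 2 3 3 4 4 5
  R[6]: 0 1 1 2 3 3 4 4 5 5 6
  R[7]: 0 1 2 3 4 4 5 5 6 6 7
  R[8]: 0 1 2 3 4 5 6 6 7 7 8
  R[9]: 0 1 2 3 4 5 6 6 7 8 9
  R[10]: 0 1 2 3 4 5 6 7 8 9 10
  R[11]: 1 2 3 4 5 6 7 8 9 10 11

second differences of R give the permutation w = (7, 2, 11, 9, 5, 4, 3, 6, 10, 8, 1).

|D(w)|=31, |Ess(w)|=8:

[(1, 6, 0), (3, 10, 2), (4, 6, 1), (4, 8, 2), (5, 4, 1), (6, 3, 1), (9, 8, 6), (10, 1, 0)]


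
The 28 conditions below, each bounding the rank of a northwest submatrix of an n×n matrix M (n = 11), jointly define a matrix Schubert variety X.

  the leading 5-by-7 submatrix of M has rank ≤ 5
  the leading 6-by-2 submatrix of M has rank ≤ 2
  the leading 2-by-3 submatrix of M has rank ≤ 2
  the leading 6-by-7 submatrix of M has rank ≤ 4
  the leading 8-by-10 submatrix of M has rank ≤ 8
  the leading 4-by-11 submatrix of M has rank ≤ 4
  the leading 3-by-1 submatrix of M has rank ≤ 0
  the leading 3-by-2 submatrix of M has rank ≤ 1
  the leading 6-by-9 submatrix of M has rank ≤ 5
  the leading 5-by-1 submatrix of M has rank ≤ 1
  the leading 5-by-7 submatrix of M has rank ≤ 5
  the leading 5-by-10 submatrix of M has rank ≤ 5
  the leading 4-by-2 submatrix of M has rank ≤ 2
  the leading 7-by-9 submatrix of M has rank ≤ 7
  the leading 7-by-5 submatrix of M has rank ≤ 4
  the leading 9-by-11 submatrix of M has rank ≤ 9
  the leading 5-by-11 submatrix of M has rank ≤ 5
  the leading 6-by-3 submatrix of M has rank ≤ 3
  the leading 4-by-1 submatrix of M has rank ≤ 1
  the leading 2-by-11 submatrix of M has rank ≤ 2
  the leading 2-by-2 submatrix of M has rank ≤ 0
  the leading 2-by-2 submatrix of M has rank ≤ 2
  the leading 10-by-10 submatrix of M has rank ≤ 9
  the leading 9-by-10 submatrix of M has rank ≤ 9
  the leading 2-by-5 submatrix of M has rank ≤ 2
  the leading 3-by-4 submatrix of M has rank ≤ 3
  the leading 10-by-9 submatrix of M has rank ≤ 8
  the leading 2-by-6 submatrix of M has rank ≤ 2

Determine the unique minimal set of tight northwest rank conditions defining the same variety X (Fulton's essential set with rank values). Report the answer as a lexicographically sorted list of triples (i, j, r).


The tightest implied rank at each (i,j), from the 28 conditions:

  row 1: 0 | 0 | 1 | 1 | 1 | 1 | 1 | 1 | 1 | 1 | 1
  row 2: 0 | 0 | 1 | 2 | 2 | 2 | 2 | 2 | 2 | 2 | 2
  row 3: 0 | 1 | 2 | 3 | 3 | 3 | 3 | 3 | 3 | 3 | 3
  row 4: 1 | 2 | 3 | 4 | 4 | 4 | 4 | 4 | 4 | 4 | 4
  row 5: 1 | 2 | 3 | 4 | 4 | 4 | 4 | 5 | 5 | 5 | 5
  row 6: 1 | 2 | 3 | 4 | 4 | 4 | 4 | 5 | 5 | 6 | 6
  row 7: 1 | 2 | 3 | 4 | 4 | 5 | 5 | 6 | 6 | 7 | 7
  row 8: 1 | 2 | 3 | 4 | 5 | 6 | 6 | 7 | 7 | 8 | 8
  row 9: 1 | 2 | 3 | 4 | 5 | 6 | 7 | 8 | 8 | 9 | 9
  row 10: 1 | 2 | 3 | 4 | 5 | 6 | 7 | 8 | 8 | 9 | 10
  row 11: 1 | 2 | 3 | 4 | 5 | 6 | 7 | 8 | 9 | 10 | 11

the unique w with this rank table is (3, 4, 2, 1, 8, 10, 6, 5, 7, 11, 9).

Rothe diagram D(w) (14 cells), 6 SE-corners (essential conditions):

[(2, 2, 0), (3, 1, 0), (6, 7, 4), (6, 9, 5), (7, 5, 4), (10, 9, 8)]


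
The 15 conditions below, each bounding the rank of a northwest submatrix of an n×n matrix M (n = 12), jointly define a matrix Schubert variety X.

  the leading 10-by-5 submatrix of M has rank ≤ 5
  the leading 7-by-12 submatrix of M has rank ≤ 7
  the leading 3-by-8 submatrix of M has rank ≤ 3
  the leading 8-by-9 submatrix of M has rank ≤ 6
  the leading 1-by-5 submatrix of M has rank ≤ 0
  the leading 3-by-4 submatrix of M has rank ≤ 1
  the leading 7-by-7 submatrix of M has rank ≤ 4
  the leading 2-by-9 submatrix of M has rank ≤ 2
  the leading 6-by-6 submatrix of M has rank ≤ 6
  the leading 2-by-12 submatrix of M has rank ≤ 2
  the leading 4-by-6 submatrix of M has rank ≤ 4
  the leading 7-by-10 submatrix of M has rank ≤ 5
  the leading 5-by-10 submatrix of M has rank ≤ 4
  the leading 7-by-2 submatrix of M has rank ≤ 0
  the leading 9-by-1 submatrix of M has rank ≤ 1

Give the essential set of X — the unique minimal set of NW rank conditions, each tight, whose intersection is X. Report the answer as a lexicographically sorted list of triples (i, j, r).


Computing R[i][j] = min implied NW-rank bound (n=12, 15 conditions):

  R[1]: 0, 0, 0, 0, 0, 1, 1, 1, 1, 1, 1, 1
  R[2]: 0, 0, 1, 1, 1, 2, 2, 2, 2, 2, 2, 2
  R[3]: 0, 0, 1, 1, 2, 3, 3, 3, 3, 3, 3, 3
  R[4]: 0, 0, 1, 2, 3, 4, 4, 4, 4, 4, 4, 4
  R[5]: 0, 0, 1, 2, 3, 4, 4, 4, 4, 4, 5, 5
  R[6]: 0, 0, 1, 2, 3, 4, 4, 5, 5, 5, 6, 6
  R[7]: 0, 0, 1, 2, 3, 4, 4, 5, 5, 5, 6, 7
  R[8]: 1, 1, 2, 3, 4, 5, 5, 6, 6, 6, 7, 8
  R[9]: 1, 2, 3, 4, 5, 6, 6, 7, 7, 7, 8, 9
  R[10]: 1, 2, 3, 4, 5, 6, 7, 8, 8, 8, 9, 10
  R[11]: 1, 2, 3, 4, 5, 6, 7, 8, 9, 9, 10, 11
  R[12]: 1, 2, 3, 4, 5, 6, 7, 8, 9, 10, 11, 12

reading off 1-entries of Δ²R: w = (6, 3, 5, 4, 11, 8, 12, 1, 2, 7, 9, 10).

Rothe diagram D(w) (26 cells), 6 SE-corners (essential conditions):

[(1, 5, 0), (3, 4, 1), (5, 10, 4), (7, 2, 0), (7, 7, 4), (7, 10, 5)]


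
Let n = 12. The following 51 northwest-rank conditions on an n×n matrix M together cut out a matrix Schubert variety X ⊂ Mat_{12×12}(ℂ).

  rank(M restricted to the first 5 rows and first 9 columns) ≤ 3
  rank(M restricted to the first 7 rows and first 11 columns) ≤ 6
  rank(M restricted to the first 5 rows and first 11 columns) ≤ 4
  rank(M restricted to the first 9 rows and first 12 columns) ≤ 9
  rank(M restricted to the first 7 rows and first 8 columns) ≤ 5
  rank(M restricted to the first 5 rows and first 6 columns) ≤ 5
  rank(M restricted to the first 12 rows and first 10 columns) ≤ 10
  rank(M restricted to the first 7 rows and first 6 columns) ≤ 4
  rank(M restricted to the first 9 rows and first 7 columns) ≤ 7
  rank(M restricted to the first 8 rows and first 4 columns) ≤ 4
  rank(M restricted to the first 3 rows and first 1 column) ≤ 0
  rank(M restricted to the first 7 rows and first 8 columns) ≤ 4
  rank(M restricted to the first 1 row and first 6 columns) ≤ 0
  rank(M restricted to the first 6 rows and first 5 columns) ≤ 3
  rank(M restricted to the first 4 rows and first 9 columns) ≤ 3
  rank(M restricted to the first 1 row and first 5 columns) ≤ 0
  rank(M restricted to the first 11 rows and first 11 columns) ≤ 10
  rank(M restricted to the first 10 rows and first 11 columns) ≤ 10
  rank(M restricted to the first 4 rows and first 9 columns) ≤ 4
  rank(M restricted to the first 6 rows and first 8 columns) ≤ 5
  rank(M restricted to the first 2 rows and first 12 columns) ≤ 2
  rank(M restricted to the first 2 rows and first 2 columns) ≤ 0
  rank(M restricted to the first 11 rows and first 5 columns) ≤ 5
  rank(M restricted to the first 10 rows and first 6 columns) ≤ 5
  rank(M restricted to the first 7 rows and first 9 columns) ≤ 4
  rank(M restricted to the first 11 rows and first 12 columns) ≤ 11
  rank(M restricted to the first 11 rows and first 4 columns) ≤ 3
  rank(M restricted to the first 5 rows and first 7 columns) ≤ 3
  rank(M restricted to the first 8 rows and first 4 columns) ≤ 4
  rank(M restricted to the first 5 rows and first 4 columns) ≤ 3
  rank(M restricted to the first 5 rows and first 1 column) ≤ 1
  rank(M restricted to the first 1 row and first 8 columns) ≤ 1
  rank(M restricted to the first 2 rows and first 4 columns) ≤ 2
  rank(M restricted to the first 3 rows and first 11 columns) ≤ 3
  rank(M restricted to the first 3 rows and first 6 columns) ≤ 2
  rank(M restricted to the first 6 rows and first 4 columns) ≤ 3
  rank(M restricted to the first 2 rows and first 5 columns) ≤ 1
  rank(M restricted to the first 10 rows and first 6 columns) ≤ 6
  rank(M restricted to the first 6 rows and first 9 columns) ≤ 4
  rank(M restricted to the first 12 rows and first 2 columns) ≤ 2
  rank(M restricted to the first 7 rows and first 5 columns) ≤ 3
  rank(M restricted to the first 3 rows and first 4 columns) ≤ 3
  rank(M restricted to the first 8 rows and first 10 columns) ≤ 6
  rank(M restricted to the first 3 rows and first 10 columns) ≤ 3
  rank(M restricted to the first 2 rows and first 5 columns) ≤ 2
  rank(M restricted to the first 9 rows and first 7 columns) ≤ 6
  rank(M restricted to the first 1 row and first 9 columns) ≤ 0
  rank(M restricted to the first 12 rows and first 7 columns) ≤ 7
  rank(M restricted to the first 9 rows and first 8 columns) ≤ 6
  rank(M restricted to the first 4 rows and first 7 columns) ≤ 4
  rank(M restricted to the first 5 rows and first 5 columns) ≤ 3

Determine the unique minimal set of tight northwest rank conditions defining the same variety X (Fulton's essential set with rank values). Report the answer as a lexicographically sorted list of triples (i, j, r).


Computing R[i][j] = min implied NW-rank bound (n=12, 51 conditions):

  R[1]: 0, 0, 0, 0, 0, 0, 0, 0, 0, 1, 1, 1
  R[2]: 0, 0, 1, 1, 1, 1, 1, 1, 1, 2, 2, 2
  R[3]: 0, 1, 2, 2, 2, 2, 2, 2, 2, 3, 3, 3
  R[4]: 1, 2, 3, 3, 3, 3, 3, 3, 3, 4, 4, 4
  R[5]: 1, 2, 3, 3, 3, 3, 3, 3, 3, 4, 4, 5
  R[6]: 1, 2, 3, 3, 3, 4, 4, 4, 4, 5, 5, 6
  R[7]: 1, 2, 3, 3, 3, 4, 4, 4, 4, 5, 6, 7
  R[8]: 1, 2, 3, 3, 4, 5, 5, 5, 5, 6, 7, 8
  R[9]: 1, 2, 3, 3, 4, 5, 6, 6, 6, 7, 8, 9
  R[10]: 1, 2, 3, 3, 4, 5, 6, 7, 7, 8, 9, 10
  R[11]: 1, 2, 3, 3, 4, 5, 6, 7, 8, 9, 10, 11
  R[12]: 1, 2, 3, 4, 5, 6, 7, 8, 9, 10, 11, 12

second differences of R give the permutation w = (10, 3, 2, 1, 12, 6, 11, 5, 7, 8, 9, 4).

8 SE-corners of the 30-cell Rothe diagram give Ess(w):

[(1, 9, 0), (2, 2, 0), (3, 1, 0), (5, 9, 3), (5, 11, 4), (7, 5, 3), (7, 9, 4), (11, 4, 3)]


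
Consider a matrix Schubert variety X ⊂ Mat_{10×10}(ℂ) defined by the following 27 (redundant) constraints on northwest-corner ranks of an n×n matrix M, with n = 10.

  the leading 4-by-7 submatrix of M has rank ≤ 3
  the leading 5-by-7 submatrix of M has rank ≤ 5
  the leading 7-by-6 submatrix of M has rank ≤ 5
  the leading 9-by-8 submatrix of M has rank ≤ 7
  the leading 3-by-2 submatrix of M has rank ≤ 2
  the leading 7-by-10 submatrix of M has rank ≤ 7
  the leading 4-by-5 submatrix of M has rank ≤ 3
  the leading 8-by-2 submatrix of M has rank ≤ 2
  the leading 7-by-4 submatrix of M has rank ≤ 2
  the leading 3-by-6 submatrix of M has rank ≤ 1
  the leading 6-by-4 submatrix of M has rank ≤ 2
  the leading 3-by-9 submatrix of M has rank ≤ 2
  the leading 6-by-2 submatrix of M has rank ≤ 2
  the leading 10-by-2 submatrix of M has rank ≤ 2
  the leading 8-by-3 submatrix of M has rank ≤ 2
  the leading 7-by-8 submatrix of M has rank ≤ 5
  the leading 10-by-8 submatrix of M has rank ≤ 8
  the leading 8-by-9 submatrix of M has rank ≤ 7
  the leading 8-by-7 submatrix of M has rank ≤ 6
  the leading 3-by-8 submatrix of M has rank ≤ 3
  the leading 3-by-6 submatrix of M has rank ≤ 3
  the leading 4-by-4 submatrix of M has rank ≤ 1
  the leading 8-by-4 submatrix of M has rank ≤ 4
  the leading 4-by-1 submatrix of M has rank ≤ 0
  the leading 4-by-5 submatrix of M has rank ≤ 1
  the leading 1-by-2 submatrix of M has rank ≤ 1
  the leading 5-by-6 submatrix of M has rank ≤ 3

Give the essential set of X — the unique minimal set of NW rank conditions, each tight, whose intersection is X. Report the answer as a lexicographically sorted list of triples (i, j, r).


Rank table r_w(10×10) implied by the 27 constraints:

  0, 1, 1, 1, 1, 1, 1, 1, 1, 1
  0, 1, 1, 1, 1, 1, 2, 2, 2, 2
  0, 1, 1, 1, 1, 1, 2, 2, 2, 3
  0, 1, 1, 1, 1, 2, 3, 3, 3, 4
  1, 2, 2, 2, 2, 3, 4, 4, 4, 5
  1, 2, 2, 2, 3, 4, 5, 5, 5, 6
  1, 2, 2, 2, 3, 4, 5, 5, 6, 7
  1, 2, 2, 3, 4, 5, 6, 6, 7, 8
  1, 2, 3, 4, 5, 6, 7, 7, 8, 9
  1, 2, 3, 4, 5, 6, 7, 8, 9, 10

so w = (2, 7, 10, 6, 1, 5, 9, 4, 3, 8).

Rothe diagram D(w) (23 cells), 7 SE-corners (essential conditions):

[(3, 6, 1), (3, 9, 2), (4, 1, 0), (4, 5, 1), (7, 4, 2), (7, 8, 5), (8, 3, 2)]
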